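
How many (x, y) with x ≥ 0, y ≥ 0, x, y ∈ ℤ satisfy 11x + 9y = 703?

7

gcd(11, 9):
  11 = 1×9 + 2
  9 = 4×2 + 1
  2 = 2×1
so gcd(11, 9) = 1.
Back-substitute for Bézout coefficients:
  1 = 9 - 4×2
  ... = 11×(-4) + 9×(5)
Scale by 703: one solution is (-2812, 3515). Reduce x mod 9: (5, 72).
General: x = 5 + 9t, y = 72 - 11t.
x ≥ 0 ⇒ t ≥ 0; y ≥ 0 ⇒ t ≤ 6. So t ∈ [0, 6]: 7 solutions.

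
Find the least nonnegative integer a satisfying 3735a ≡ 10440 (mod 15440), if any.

gcd(15440, 3735) = 5  (15440 = 4×3735 + 500, 3735 = 7×500 + 235, 500 = 2×235 + 30, 235 = 7×30 + 25, 30 = 1×25 + 5, 25 = 5×5).
5 divides 10440, so solutions exist.
Back-substituting, 3735×(-525) + 15440×(127) = 5.
So 3735×(-525) ≡ 5 (mod 15440); multiply by 2088: a ≡ -1096200 (mod 3088).
Smallest nonnegative: a = -1096200 mod 3088 = 40.

40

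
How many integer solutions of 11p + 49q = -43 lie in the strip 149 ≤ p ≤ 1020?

18

gcd(49, 11) = 1  (49 = 4·11 + 5, 11 = 2·5 + 1, 5 = 5·1).
Back-substituting, 11·(9) + 49·(-2) = 1.
Scale by -43: particular solution (-387, 86); reduce p mod 49: (5, -2).
General solution: p = 5 + 49t, q = -2 - 11t for integer t.
149 ≤ 5 + 49t ≤ 1020 gives t ∈ [3, 20], which is 18 values.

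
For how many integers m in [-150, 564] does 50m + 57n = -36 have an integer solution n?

12

gcd(57, 50):
  57 = 1*50 + 7
  50 = 7*7 + 1
  7 = 7*1
so gcd(57, 50) = 1.
Back-substitute for Bézout coefficients:
  1 = 50 - 7*7
  ... = 50*(8) + 57*(-7)
Scale by -36: particular solution (-288, 252); reduce m mod 57: (54, -48).
General solution: m = 54 + 57t, n = -48 - 50t for integer t.
-150 ≤ 54 + 57t ≤ 564 gives t ∈ [-3, 8], which is 12 values.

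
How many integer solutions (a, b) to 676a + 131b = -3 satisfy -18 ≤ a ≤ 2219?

17

gcd(676, 131) = 1  (676 = 5×131 + 21, 131 = 6×21 + 5, 21 = 4×5 + 1, 5 = 5×1).
Back-substituting, 676×(25) + 131×(-129) = 1.
Scale by -3: particular solution (-75, 387); reduce a mod 131: (56, -289).
General solution: a = 56 + 131t, b = -289 - 676t for integer t.
-18 ≤ 56 + 131t ≤ 2219 gives t ∈ [0, 16], which is 17 values.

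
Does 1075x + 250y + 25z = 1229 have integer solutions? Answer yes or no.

no

gcd(1075, 250) = 25  (1075 = 4·250 + 75, 250 = 3·75 + 25, 75 = 3·25).
gcd(25, 25) = 25.
25 does not divide 1229 (remainder 4), so no integer solutions.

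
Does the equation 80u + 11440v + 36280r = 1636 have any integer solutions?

no

gcd(11440, 80) = 80  (11440 = 143*80).
gcd(80, 36280) = 40.
40 does not divide 1636 (remainder 36), so no integer solutions.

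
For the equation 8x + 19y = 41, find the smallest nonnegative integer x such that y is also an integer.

gcd(19, 8):
  19 = 2*8 + 3
  8 = 2*3 + 2
  3 = 1*2 + 1
  2 = 2*1
so gcd(19, 8) = 1.
1 divides 41, so solutions exist.
Back-substitute for Bézout coefficients:
  1 = 3 - 1*2
  ... = 8*(-7) + 19*(3)
Scale by 41/1 = 41: (x₀, y₀) = (-287, 123).
General solution: x = -287 + 19t, y = 123 - 8t for integer t.
x ≥ 0: smallest is -287 mod 19 = 17 (at t = 16), with y = -5.

17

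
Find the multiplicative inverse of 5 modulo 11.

9

gcd(11, 5) = 1  (11 = 2·5 + 1, 5 = 5·1).
Back-substituting, 5·(-2) + 11·(1) = 1.
So 5·-2 ≡ 1 (mod 11), and -2 mod 11 = 9.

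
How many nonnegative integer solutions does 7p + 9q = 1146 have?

gcd(9, 7) = 1.
By Bézout, 7×(4) + 9×(-3) = 1.
One solution: (3, 125).
General: p = 3 + 9t, q = 125 - 7t.
p ≥ 0 ⇒ t ≥ 0; q ≥ 0 ⇒ t ≤ 17. So t ∈ [0, 17]: 18 solutions.

18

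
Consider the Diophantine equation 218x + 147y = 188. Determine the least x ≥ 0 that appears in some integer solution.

13

gcd(218, 147) = 1.
1 divides 188, so solutions exist.
By Bézout, 218*(29) + 147*(-43) = 1.
Scale by 188/1 = 188: (x₀, y₀) = (5452, -8084).
General solution: x = 5452 + 147t, y = -8084 - 218t for integer t.
x ≥ 0: smallest is 5452 mod 147 = 13 (at t = -37), with y = -18.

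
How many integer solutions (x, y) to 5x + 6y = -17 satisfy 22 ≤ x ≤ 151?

gcd(6, 5):
  6 = 1*5 + 1
  5 = 5*1
so gcd(6, 5) = 1.
Back-substitute for Bézout coefficients:
  1 = 6 - 1*5
  ... = 5*(-1) + 6*(1)
Scale by -17: particular solution (17, -17); reduce x mod 6: (5, -7).
General solution: x = 5 + 6t, y = -7 - 5t for integer t.
22 ≤ 5 + 6t ≤ 151 gives t ∈ [3, 24], which is 22 values.

22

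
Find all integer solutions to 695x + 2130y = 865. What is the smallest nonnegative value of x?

179

gcd(2130, 695) = 5.
5 divides 865, so solutions exist.
By Bézout, 695*(-95) + 2130*(31) = 5.
Scale by 865/5 = 173: (x₀, y₀) = (-16435, 5363).
General solution: x = -16435 + 426t, y = 5363 - 139t for integer t.
x ≥ 0: smallest is -16435 mod 426 = 179 (at t = 39), with y = -58.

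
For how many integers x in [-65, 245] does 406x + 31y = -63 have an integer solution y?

gcd(406, 31) = 1  (406 = 13·31 + 3, 31 = 10·3 + 1, 3 = 3·1).
Back-substituting, 406·(-10) + 31·(131) = 1.
Scale by -63: particular solution (630, -8253); reduce x mod 31: (10, -133).
General solution: x = 10 + 31t, y = -133 - 406t for integer t.
-65 ≤ 10 + 31t ≤ 245 gives t ∈ [-2, 7], which is 10 values.

10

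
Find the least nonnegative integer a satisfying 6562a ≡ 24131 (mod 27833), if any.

gcd(27833, 6562) = 1.
1 divides 24131, so solutions exist.
By Bézout, 6562*(-5391) + 27833*(1271) = 1.
So 6562*(-5391) ≡ 1 (mod 27833); multiply by 24131: a ≡ -130090221 (mod 27833).
Smallest nonnegative: a = -130090221 mod 27833 = 1221.

1221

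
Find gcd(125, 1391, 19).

1

gcd(1391, 125) = 1.
gcd(1, 19) = 1.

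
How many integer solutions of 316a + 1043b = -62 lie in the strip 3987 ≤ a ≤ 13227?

9

gcd(1043, 316) = 1  (1043 = 3·316 + 95, 316 = 3·95 + 31, 95 = 3·31 + 2, 31 = 15·2 + 1, 2 = 2·1).
Back-substituting, 316·(505) + 1043·(-153) = 1.
Scale by -62: particular solution (-31310, 9486); reduce a mod 1043: (1023, -310).
General solution: a = 1023 + 1043t, b = -310 - 316t for integer t.
3987 ≤ 1023 + 1043t ≤ 13227 gives t ∈ [3, 11], which is 9 values.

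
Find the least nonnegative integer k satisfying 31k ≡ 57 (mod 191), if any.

8

gcd(191, 31) = 1  (191 = 6×31 + 5, 31 = 6×5 + 1, 5 = 5×1).
1 divides 57, so solutions exist.
Back-substituting, 31×(37) + 191×(-6) = 1.
So 31×(37) ≡ 1 (mod 191); multiply by 57: k ≡ 2109 (mod 191).
Smallest nonnegative: k = 2109 mod 191 = 8.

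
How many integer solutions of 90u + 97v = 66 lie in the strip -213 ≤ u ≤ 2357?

26

gcd(97, 90) = 1.
By Bézout, 90*(-14) + 97*(13) = 1.
Particular solution: (46, -42).
General solution: u = 46 + 97t, v = -42 - 90t for integer t.
-213 ≤ 46 + 97t ≤ 2357 gives t ∈ [-2, 23], which is 26 values.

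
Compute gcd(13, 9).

1

gcd(13, 9):
  13 = 1×9 + 4
  9 = 2×4 + 1
  4 = 4×1
so gcd(13, 9) = 1.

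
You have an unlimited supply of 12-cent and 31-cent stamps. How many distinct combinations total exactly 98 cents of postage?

Need nonnegative integers with 12j + 31k = 98.
gcd(12, 31) = 1, and 12·(13) + 31·(-5) = 1.
So (j₀, k₀) = (1274, -490); general j = 1274 + 31t, k = -490 - 12t.
j ≥ 0 ⇒ t ≥ -41; k ≥ 0 ⇒ t ≤ -41. That's 1 value of t.

1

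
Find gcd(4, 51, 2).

1

gcd(51, 4):
  51 = 12*4 + 3
  4 = 1*3 + 1
  3 = 3*1
so gcd(51, 4) = 1.
gcd(1, 2) = 1.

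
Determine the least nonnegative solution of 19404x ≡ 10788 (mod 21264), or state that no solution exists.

gcd(21264, 19404):
  21264 = 1×19404 + 1860
  19404 = 10×1860 + 804
  1860 = 2×804 + 252
  804 = 3×252 + 48
  252 = 5×48 + 12
  48 = 4×12
so gcd(21264, 19404) = 12.
12 divides 10788, so solutions exist.
Back-substitute for Bézout coefficients:
  12 = 252 - 5×48
  ... = 19404×(-423) + 21264×(386)
So 19404×(-423) ≡ 12 (mod 21264); multiply by 899: x ≡ -380277 (mod 1772).
Smallest nonnegative: x = -380277 mod 1772 = 703.

703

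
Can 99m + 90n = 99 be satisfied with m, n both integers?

gcd(99, 90):
  99 = 1×90 + 9
  90 = 10×9
so gcd(99, 90) = 9.
9 divides 99, so integer solutions exist.

yes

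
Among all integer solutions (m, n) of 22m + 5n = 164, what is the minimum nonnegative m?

2

gcd(22, 5):
  22 = 4·5 + 2
  5 = 2·2 + 1
  2 = 2·1
so gcd(22, 5) = 1.
1 divides 164, so solutions exist.
Back-substitute for Bézout coefficients:
  1 = 5 - 2·2
  ... = 22·(-2) + 5·(9)
Scale by 164/1 = 164: (m₀, n₀) = (-328, 1476).
General solution: m = -328 + 5t, n = 1476 - 22t for integer t.
m ≥ 0: smallest is -328 mod 5 = 2 (at t = 66), with n = 24.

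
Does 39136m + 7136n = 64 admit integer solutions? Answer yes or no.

gcd(39136, 7136):
  39136 = 5*7136 + 3456
  7136 = 2*3456 + 224
  3456 = 15*224 + 96
  224 = 2*96 + 32
  96 = 3*32
so gcd(39136, 7136) = 32.
32 divides 64, so integer solutions exist.

yes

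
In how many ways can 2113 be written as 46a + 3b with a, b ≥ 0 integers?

15

gcd(46, 3):
  46 = 15*3 + 1
  3 = 3*1
so gcd(46, 3) = 1.
Back-substitute for Bézout coefficients:
  1 = 46 - 15*3
  ... = 46*(1) + 3*(-15)
Scale by 2113: one solution is (2113, -31695). Reduce a mod 3: (1, 689).
General: a = 1 + 3t, b = 689 - 46t.
a ≥ 0 ⇒ t ≥ 0; b ≥ 0 ⇒ t ≤ 14. So t ∈ [0, 14]: 15 solutions.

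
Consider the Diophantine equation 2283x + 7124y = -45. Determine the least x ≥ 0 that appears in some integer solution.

gcd(7124, 2283):
  7124 = 3*2283 + 275
  2283 = 8*275 + 83
  275 = 3*83 + 26
  83 = 3*26 + 5
  26 = 5*5 + 1
  5 = 5*1
so gcd(7124, 2283) = 1.
1 divides -45, so solutions exist.
Back-substitute for Bézout coefficients:
  1 = 26 - 5*5
  ... = 2283*(-1373) + 7124*(440)
Scale by -45/1 = -45: (x₀, y₀) = (61785, -19800).
General solution: x = 61785 + 7124t, y = -19800 - 2283t for integer t.
x ≥ 0: smallest is 61785 mod 7124 = 4793 (at t = -8), with y = -1536.

4793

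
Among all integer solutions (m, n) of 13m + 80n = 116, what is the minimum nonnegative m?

52

gcd(80, 13) = 1.
1 divides 116, so solutions exist.
By Bézout, 13×(37) + 80×(-6) = 1.
Scale by 116/1 = 116: (m₀, n₀) = (4292, -696).
General solution: m = 4292 + 80t, n = -696 - 13t for integer t.
m ≥ 0: smallest is 4292 mod 80 = 52 (at t = -53), with n = -7.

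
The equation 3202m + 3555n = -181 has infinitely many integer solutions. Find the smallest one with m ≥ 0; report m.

gcd(3555, 3202) = 1.
1 divides -181, so solutions exist.
By Bézout, 3202*(1138) + 3555*(-1025) = 1.
Scale by -181/1 = -181: (m₀, n₀) = (-205978, 185525).
General solution: m = -205978 + 3555t, n = 185525 - 3202t for integer t.
m ≥ 0: smallest is -205978 mod 3555 = 212 (at t = 58), with n = -191.

212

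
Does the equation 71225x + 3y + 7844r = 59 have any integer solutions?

yes

gcd(71225, 3):
  71225 = 23741·3 + 2
  3 = 1·2 + 1
  2 = 2·1
so gcd(71225, 3) = 1.
gcd(1, 7844) = 1.
1 divides 59, so integer solutions exist.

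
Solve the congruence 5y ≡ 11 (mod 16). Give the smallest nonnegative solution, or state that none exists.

15

gcd(16, 5) = 1  (16 = 3*5 + 1, 5 = 5*1).
1 divides 11, so solutions exist.
Back-substituting, 5*(-3) + 16*(1) = 1.
So 5*(-3) ≡ 1 (mod 16); multiply by 11: y ≡ -33 (mod 16).
Smallest nonnegative: y = -33 mod 16 = 15.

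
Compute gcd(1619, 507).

gcd(1619, 507):
  1619 = 3*507 + 98
  507 = 5*98 + 17
  98 = 5*17 + 13
  17 = 1*13 + 4
  13 = 3*4 + 1
  4 = 4*1
so gcd(1619, 507) = 1.

1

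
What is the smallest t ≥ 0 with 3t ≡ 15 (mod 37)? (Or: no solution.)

gcd(37, 3) = 1  (37 = 12·3 + 1, 3 = 3·1).
1 divides 15, so solutions exist.
Back-substituting, 3·(-12) + 37·(1) = 1.
So 3·(-12) ≡ 1 (mod 37); multiply by 15: t ≡ -180 (mod 37).
Smallest nonnegative: t = -180 mod 37 = 5.

5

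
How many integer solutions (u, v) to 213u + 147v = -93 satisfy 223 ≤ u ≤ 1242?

gcd(213, 147) = 3  (213 = 1*147 + 66, 147 = 2*66 + 15, 66 = 4*15 + 6, 15 = 2*6 + 3, 6 = 2*3).
Back-substituting, 213*(-20) + 147*(29) = 3.
Scale by -31: particular solution (620, -899); reduce u mod 49: (32, -47).
General solution: u = 32 + 49t, v = -47 - 71t for integer t.
223 ≤ 32 + 49t ≤ 1242 gives t ∈ [4, 24], which is 21 values.

21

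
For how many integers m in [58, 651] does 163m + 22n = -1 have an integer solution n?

27

gcd(163, 22) = 1.
By Bézout, 163×(5) + 22×(-37) = 1.
Particular solution: (17, -126).
General solution: m = 17 + 22t, n = -126 - 163t for integer t.
58 ≤ 17 + 22t ≤ 651 gives t ∈ [2, 28], which is 27 values.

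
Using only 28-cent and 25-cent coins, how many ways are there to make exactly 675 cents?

1

Need nonnegative integers with 28j + 25k = 675.
gcd(28, 25) = 1, and 28·(-8) + 25·(9) = 1.
So (j₀, k₀) = (-5400, 6075); general j = -5400 + 25t, k = 6075 - 28t.
j ≥ 0 ⇒ t ≥ 216; k ≥ 0 ⇒ t ≤ 216. That's 1 value of t.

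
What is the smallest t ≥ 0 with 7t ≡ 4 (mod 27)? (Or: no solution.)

gcd(27, 7) = 1.
1 divides 4, so solutions exist.
By Bézout, 7*(4) + 27*(-1) = 1.
So 7*(4) ≡ 1 (mod 27); multiply by 4: t ≡ 16 (mod 27).
Smallest nonnegative: t = 16 mod 27 = 16.

16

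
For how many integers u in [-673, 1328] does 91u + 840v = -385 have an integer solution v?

gcd(840, 91):
  840 = 9·91 + 21
  91 = 4·21 + 7
  21 = 3·7
so gcd(840, 91) = 7.
Back-substitute for Bézout coefficients:
  7 = 91 - 4·21
  ... = 91·(37) + 840·(-4)
Scale by -55: particular solution (-2035, 220); reduce u mod 120: (5, -1).
General solution: u = 5 + 120t, v = -1 - 13t for integer t.
-673 ≤ 5 + 120t ≤ 1328 gives t ∈ [-5, 11], which is 17 values.

17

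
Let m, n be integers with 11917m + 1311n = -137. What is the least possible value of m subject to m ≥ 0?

gcd(11917, 1311):
  11917 = 9*1311 + 118
  1311 = 11*118 + 13
  118 = 9*13 + 1
  13 = 13*1
so gcd(11917, 1311) = 1.
1 divides -137, so solutions exist.
Back-substitute for Bézout coefficients:
  1 = 118 - 9*13
  ... = 11917*(100) + 1311*(-909)
Scale by -137/1 = -137: (m₀, n₀) = (-13700, 124533).
General solution: m = -13700 + 1311t, n = 124533 - 11917t for integer t.
m ≥ 0: smallest is -13700 mod 1311 = 721 (at t = 11), with n = -6554.

721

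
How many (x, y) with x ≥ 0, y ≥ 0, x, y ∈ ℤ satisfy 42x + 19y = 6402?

gcd(42, 19):
  42 = 2*19 + 4
  19 = 4*4 + 3
  4 = 1*3 + 1
  3 = 3*1
so gcd(42, 19) = 1.
Back-substitute for Bézout coefficients:
  1 = 4 - 1*3
  ... = 42*(5) + 19*(-11)
Scale by 6402: one solution is (32010, -70422). Reduce x mod 19: (14, 306).
General: x = 14 + 19t, y = 306 - 42t.
x ≥ 0 ⇒ t ≥ 0; y ≥ 0 ⇒ t ≤ 7. So t ∈ [0, 7]: 8 solutions.

8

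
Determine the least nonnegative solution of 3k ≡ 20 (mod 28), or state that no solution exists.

gcd(28, 3) = 1.
1 divides 20, so solutions exist.
By Bézout, 3·(-9) + 28·(1) = 1.
So 3·(-9) ≡ 1 (mod 28); multiply by 20: k ≡ -180 (mod 28).
Smallest nonnegative: k = -180 mod 28 = 16.

16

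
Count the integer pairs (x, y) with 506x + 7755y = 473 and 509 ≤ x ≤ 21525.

gcd(7755, 506) = 11.
By Bézout, 506*(46) + 7755*(-3) = 11.
Particular solution: (568, -37).
General solution: x = 568 + 705t, y = -37 - 46t for integer t.
509 ≤ 568 + 705t ≤ 21525 gives t ∈ [0, 29], which is 30 values.

30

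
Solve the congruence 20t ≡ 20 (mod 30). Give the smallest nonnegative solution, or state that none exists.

gcd(30, 20) = 10  (30 = 1×20 + 10, 20 = 2×10).
10 divides 20, so solutions exist.
Back-substituting, 20×(-1) + 30×(1) = 10.
So 20×(-1) ≡ 10 (mod 30); multiply by 2: t ≡ -2 (mod 3).
Smallest nonnegative: t = -2 mod 3 = 1.

1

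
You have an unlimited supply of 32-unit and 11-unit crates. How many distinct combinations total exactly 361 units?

1

Need nonnegative integers with 32j + 11k = 361.
gcd(32, 11) = 1, and 32·(-1) + 11·(3) = 1.
So (j₀, k₀) = (-361, 1083); general j = -361 + 11t, k = 1083 - 32t.
j ≥ 0 ⇒ t ≥ 33; k ≥ 0 ⇒ t ≤ 33. That's 1 value of t.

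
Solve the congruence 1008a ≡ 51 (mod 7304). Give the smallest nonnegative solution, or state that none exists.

gcd(7304, 1008) = 8  (7304 = 7·1008 + 248, 1008 = 4·248 + 16, 248 = 15·16 + 8, 16 = 2·8).
8 does not divide 51, so the congruence has no solution.

no solution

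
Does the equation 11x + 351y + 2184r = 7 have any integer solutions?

yes

gcd(351, 11):
  351 = 31*11 + 10
  11 = 1*10 + 1
  10 = 10*1
so gcd(351, 11) = 1.
gcd(1, 2184) = 1.
1 divides 7, so integer solutions exist.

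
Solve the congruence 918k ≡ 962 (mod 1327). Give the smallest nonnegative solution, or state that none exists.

gcd(1327, 918):
  1327 = 1*918 + 409
  918 = 2*409 + 100
  409 = 4*100 + 9
  100 = 11*9 + 1
  9 = 9*1
so gcd(1327, 918) = 1.
1 divides 962, so solutions exist.
Back-substitute for Bézout coefficients:
  1 = 100 - 11*9
  ... = 918*(146) + 1327*(-101)
So 918*(146) ≡ 1 (mod 1327); multiply by 962: k ≡ 140452 (mod 1327).
Smallest nonnegative: k = 140452 mod 1327 = 1117.

1117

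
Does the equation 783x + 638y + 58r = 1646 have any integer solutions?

no

gcd(783, 638) = 29  (783 = 1*638 + 145, 638 = 4*145 + 58, 145 = 2*58 + 29, 58 = 2*29).
gcd(29, 58) = 29.
29 does not divide 1646 (remainder 22), so no integer solutions.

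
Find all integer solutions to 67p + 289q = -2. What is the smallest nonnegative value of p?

gcd(289, 67) = 1  (289 = 4×67 + 21, 67 = 3×21 + 4, 21 = 5×4 + 1, 4 = 4×1).
1 divides -2, so solutions exist.
Back-substituting, 67×(-69) + 289×(16) = 1.
Scale by -2/1 = -2: (p₀, q₀) = (138, -32).
General solution: p = 138 + 289t, q = -32 - 67t for integer t.
p ≥ 0: smallest is 138 mod 289 = 138 (at t = 0), with q = -32.

138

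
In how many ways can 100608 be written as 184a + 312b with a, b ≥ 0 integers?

14

gcd(312, 184):
  312 = 1·184 + 128
  184 = 1·128 + 56
  128 = 2·56 + 16
  56 = 3·16 + 8
  16 = 2·8
so gcd(312, 184) = 8.
Back-substitute for Bézout coefficients:
  8 = 56 - 3·16
  ... = 184·(17) + 312·(-10)
Scale by 12576: one solution is (213792, -125760). Reduce a mod 39: (33, 303).
General: a = 33 + 39t, b = 303 - 23t.
a ≥ 0 ⇒ t ≥ 0; b ≥ 0 ⇒ t ≤ 13. So t ∈ [0, 13]: 14 solutions.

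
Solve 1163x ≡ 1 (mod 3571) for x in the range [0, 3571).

gcd(3571, 1163) = 1.
By Bézout, 1163·(479) + 3571·(-156) = 1.
So 1163·479 ≡ 1 (mod 3571), and 479 mod 3571 = 479.

479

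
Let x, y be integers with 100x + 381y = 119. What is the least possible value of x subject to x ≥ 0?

5

gcd(381, 100):
  381 = 3×100 + 81
  100 = 1×81 + 19
  81 = 4×19 + 5
  19 = 3×5 + 4
  5 = 1×4 + 1
  4 = 4×1
so gcd(381, 100) = 1.
1 divides 119, so solutions exist.
Back-substitute for Bézout coefficients:
  1 = 5 - 1×4
  ... = 100×(-80) + 381×(21)
Scale by 119/1 = 119: (x₀, y₀) = (-9520, 2499).
General solution: x = -9520 + 381t, y = 2499 - 100t for integer t.
x ≥ 0: smallest is -9520 mod 381 = 5 (at t = 25), with y = -1.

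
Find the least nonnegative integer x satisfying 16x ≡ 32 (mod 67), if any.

2

gcd(67, 16) = 1.
1 divides 32, so solutions exist.
By Bézout, 16*(21) + 67*(-5) = 1.
So 16*(21) ≡ 1 (mod 67); multiply by 32: x ≡ 672 (mod 67).
Smallest nonnegative: x = 672 mod 67 = 2.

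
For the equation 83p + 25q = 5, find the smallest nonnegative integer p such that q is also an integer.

gcd(83, 25):
  83 = 3×25 + 8
  25 = 3×8 + 1
  8 = 8×1
so gcd(83, 25) = 1.
1 divides 5, so solutions exist.
Back-substitute for Bézout coefficients:
  1 = 25 - 3×8
  ... = 83×(-3) + 25×(10)
Scale by 5/1 = 5: (p₀, q₀) = (-15, 50).
General solution: p = -15 + 25t, q = 50 - 83t for integer t.
p ≥ 0: smallest is -15 mod 25 = 10 (at t = 1), with q = -33.

10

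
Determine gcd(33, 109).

1

gcd(109, 33):
  109 = 3·33 + 10
  33 = 3·10 + 3
  10 = 3·3 + 1
  3 = 3·1
so gcd(109, 33) = 1.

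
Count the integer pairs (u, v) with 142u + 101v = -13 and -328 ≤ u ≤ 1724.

20

gcd(142, 101) = 1  (142 = 1*101 + 41, 101 = 2*41 + 19, 41 = 2*19 + 3, 19 = 6*3 + 1, 3 = 3*1).
Back-substituting, 142*(-32) + 101*(45) = 1.
Scale by -13: particular solution (416, -585); reduce u mod 101: (12, -17).
General solution: u = 12 + 101t, v = -17 - 142t for integer t.
-328 ≤ 12 + 101t ≤ 1724 gives t ∈ [-3, 16], which is 20 values.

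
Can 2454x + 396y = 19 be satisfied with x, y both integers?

no

gcd(2454, 396) = 6  (2454 = 6*396 + 78, 396 = 5*78 + 6, 78 = 13*6).
6 does not divide 19 (remainder 1), so no integer solutions.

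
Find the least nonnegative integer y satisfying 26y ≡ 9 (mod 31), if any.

23

gcd(31, 26):
  31 = 1*26 + 5
  26 = 5*5 + 1
  5 = 5*1
so gcd(31, 26) = 1.
1 divides 9, so solutions exist.
Back-substitute for Bézout coefficients:
  1 = 26 - 5*5
  ... = 26*(6) + 31*(-5)
So 26*(6) ≡ 1 (mod 31); multiply by 9: y ≡ 54 (mod 31).
Smallest nonnegative: y = 54 mod 31 = 23.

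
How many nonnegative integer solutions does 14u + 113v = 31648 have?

gcd(113, 14):
  113 = 8·14 + 1
  14 = 14·1
so gcd(113, 14) = 1.
Back-substitute for Bézout coefficients:
  1 = 113 - 8·14
  ... = 14·(-8) + 113·(1)
Scale by 31648: one solution is (-253184, 31648). Reduce u mod 113: (49, 274).
General: u = 49 + 113t, v = 274 - 14t.
u ≥ 0 ⇒ t ≥ 0; v ≥ 0 ⇒ t ≤ 19. So t ∈ [0, 19]: 20 solutions.

20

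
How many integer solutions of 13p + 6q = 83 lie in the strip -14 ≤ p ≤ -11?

gcd(13, 6):
  13 = 2×6 + 1
  6 = 6×1
so gcd(13, 6) = 1.
Back-substitute for Bézout coefficients:
  1 = 13 - 2×6
  ... = 13×(1) + 6×(-2)
Scale by 83: particular solution (83, -166); reduce p mod 6: (5, 3).
General solution: p = 5 + 6t, q = 3 - 13t for integer t.
-14 ≤ 5 + 6t ≤ -11 gives t ∈ [-3, -3], which is 1 value.

1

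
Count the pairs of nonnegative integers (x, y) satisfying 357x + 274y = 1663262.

gcd(357, 274) = 1.
By Bézout, 357×(-33) + 274×(43) = 1.
One solution: (34, 6026).
General: x = 34 + 274t, y = 6026 - 357t.
x ≥ 0 ⇒ t ≥ 0; y ≥ 0 ⇒ t ≤ 16. So t ∈ [0, 16]: 17 solutions.

17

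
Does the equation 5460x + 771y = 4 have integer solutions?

no

gcd(5460, 771) = 3.
3 does not divide 4 (remainder 1), so no integer solutions.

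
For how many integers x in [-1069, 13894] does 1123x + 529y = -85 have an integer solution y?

28

gcd(1123, 529) = 1  (1123 = 2*529 + 65, 529 = 8*65 + 9, 65 = 7*9 + 2, 9 = 4*2 + 1, 2 = 2*1).
Back-substituting, 1123*(-236) + 529*(501) = 1.
Scale by -85: particular solution (20060, -42585); reduce x mod 529: (487, -1034).
General solution: x = 487 + 529t, y = -1034 - 1123t for integer t.
-1069 ≤ 487 + 529t ≤ 13894 gives t ∈ [-2, 25], which is 28 values.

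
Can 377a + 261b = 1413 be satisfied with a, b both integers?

no

gcd(377, 261) = 29.
29 does not divide 1413 (remainder 21), so no integer solutions.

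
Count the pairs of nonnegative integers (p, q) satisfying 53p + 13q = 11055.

16

gcd(53, 13) = 1  (53 = 4×13 + 1, 13 = 13×1).
Back-substituting, 53×(1) + 13×(-4) = 1.
Scale by 11055: one solution is (11055, -44220). Reduce p mod 13: (5, 830).
General: p = 5 + 13t, q = 830 - 53t.
p ≥ 0 ⇒ t ≥ 0; q ≥ 0 ⇒ t ≤ 15. So t ∈ [0, 15]: 16 solutions.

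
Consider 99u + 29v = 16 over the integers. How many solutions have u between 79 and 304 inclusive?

8

gcd(99, 29):
  99 = 3·29 + 12
  29 = 2·12 + 5
  12 = 2·5 + 2
  5 = 2·2 + 1
  2 = 2·1
so gcd(99, 29) = 1.
Back-substitute for Bézout coefficients:
  1 = 5 - 2·2
  ... = 99·(-12) + 29·(41)
Scale by 16: particular solution (-192, 656); reduce u mod 29: (11, -37).
General solution: u = 11 + 29t, v = -37 - 99t for integer t.
79 ≤ 11 + 29t ≤ 304 gives t ∈ [3, 10], which is 8 values.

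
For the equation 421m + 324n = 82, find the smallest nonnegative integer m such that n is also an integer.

238

gcd(421, 324):
  421 = 1×324 + 97
  324 = 3×97 + 33
  97 = 2×33 + 31
  33 = 1×31 + 2
  31 = 15×2 + 1
  2 = 2×1
so gcd(421, 324) = 1.
1 divides 82, so solutions exist.
Back-substitute for Bézout coefficients:
  1 = 31 - 15×2
  ... = 421×(157) + 324×(-204)
Scale by 82/1 = 82: (m₀, n₀) = (12874, -16728).
General solution: m = 12874 + 324t, n = -16728 - 421t for integer t.
m ≥ 0: smallest is 12874 mod 324 = 238 (at t = -39), with n = -309.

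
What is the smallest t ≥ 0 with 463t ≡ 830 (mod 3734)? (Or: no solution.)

2268

gcd(3734, 463) = 1.
1 divides 830, so solutions exist.
By Bézout, 463×(871) + 3734×(-108) = 1.
So 463×(871) ≡ 1 (mod 3734); multiply by 830: t ≡ 722930 (mod 3734).
Smallest nonnegative: t = 722930 mod 3734 = 2268.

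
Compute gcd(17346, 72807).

gcd(72807, 17346):
  72807 = 4*17346 + 3423
  17346 = 5*3423 + 231
  3423 = 14*231 + 189
  231 = 1*189 + 42
  189 = 4*42 + 21
  42 = 2*21
so gcd(72807, 17346) = 21.

21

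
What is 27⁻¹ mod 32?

gcd(32, 27) = 1.
By Bézout, 27×(-13) + 32×(11) = 1.
So 27×-13 ≡ 1 (mod 32), and -13 mod 32 = 19.

19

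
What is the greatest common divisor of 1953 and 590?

1

gcd(1953, 590):
  1953 = 3*590 + 183
  590 = 3*183 + 41
  183 = 4*41 + 19
  41 = 2*19 + 3
  19 = 6*3 + 1
  3 = 3*1
so gcd(1953, 590) = 1.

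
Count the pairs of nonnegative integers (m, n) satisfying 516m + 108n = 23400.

gcd(516, 108) = 12.
By Bézout, 516×(4) + 108×(-19) = 12.
One solution: (6, 188).
General: m = 6 + 9t, n = 188 - 43t.
m ≥ 0 ⇒ t ≥ 0; n ≥ 0 ⇒ t ≤ 4. So t ∈ [0, 4]: 5 solutions.

5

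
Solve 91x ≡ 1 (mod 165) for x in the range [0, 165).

136

gcd(165, 91):
  165 = 1×91 + 74
  91 = 1×74 + 17
  74 = 4×17 + 6
  17 = 2×6 + 5
  6 = 1×5 + 1
  5 = 5×1
so gcd(165, 91) = 1.
Back-substitute for Bézout coefficients:
  1 = 6 - 1×5
  ... = 91×(-29) + 165×(16)
So 91×-29 ≡ 1 (mod 165), and -29 mod 165 = 136.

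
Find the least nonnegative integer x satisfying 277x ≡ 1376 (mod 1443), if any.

578

gcd(1443, 277):
  1443 = 5·277 + 58
  277 = 4·58 + 45
  58 = 1·45 + 13
  45 = 3·13 + 6
  13 = 2·6 + 1
  6 = 6·1
so gcd(1443, 277) = 1.
1 divides 1376, so solutions exist.
Back-substitute for Bézout coefficients:
  1 = 13 - 2·6
  ... = 277·(-224) + 1443·(43)
So 277·(-224) ≡ 1 (mod 1443); multiply by 1376: x ≡ -308224 (mod 1443).
Smallest nonnegative: x = -308224 mod 1443 = 578.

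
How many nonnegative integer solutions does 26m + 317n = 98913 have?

12

gcd(317, 26):
  317 = 12*26 + 5
  26 = 5*5 + 1
  5 = 5*1
so gcd(317, 26) = 1.
Back-substitute for Bézout coefficients:
  1 = 26 - 5*5
  ... = 26*(61) + 317*(-5)
Scale by 98913: one solution is (6033693, -494565). Reduce m mod 317: (232, 293).
General: m = 232 + 317t, n = 293 - 26t.
m ≥ 0 ⇒ t ≥ 0; n ≥ 0 ⇒ t ≤ 11. So t ∈ [0, 11]: 12 solutions.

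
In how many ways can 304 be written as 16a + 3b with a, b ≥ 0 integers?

gcd(16, 3) = 1  (16 = 5*3 + 1, 3 = 3*1).
Back-substituting, 16*(1) + 3*(-5) = 1.
Scale by 304: one solution is (304, -1520). Reduce a mod 3: (1, 96).
General: a = 1 + 3t, b = 96 - 16t.
a ≥ 0 ⇒ t ≥ 0; b ≥ 0 ⇒ t ≤ 6. So t ∈ [0, 6]: 7 solutions.

7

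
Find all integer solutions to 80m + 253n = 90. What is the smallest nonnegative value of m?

96

gcd(253, 80):
  253 = 3×80 + 13
  80 = 6×13 + 2
  13 = 6×2 + 1
  2 = 2×1
so gcd(253, 80) = 1.
1 divides 90, so solutions exist.
Back-substitute for Bézout coefficients:
  1 = 13 - 6×2
  ... = 80×(-117) + 253×(37)
Scale by 90/1 = 90: (m₀, n₀) = (-10530, 3330).
General solution: m = -10530 + 253t, n = 3330 - 80t for integer t.
m ≥ 0: smallest is -10530 mod 253 = 96 (at t = 42), with n = -30.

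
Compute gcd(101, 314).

1

gcd(314, 101) = 1  (314 = 3*101 + 11, 101 = 9*11 + 2, 11 = 5*2 + 1, 2 = 2*1).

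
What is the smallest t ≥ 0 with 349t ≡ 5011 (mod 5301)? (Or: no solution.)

1351

gcd(5301, 349) = 1  (5301 = 15·349 + 66, 349 = 5·66 + 19, 66 = 3·19 + 9, 19 = 2·9 + 1, 9 = 9·1).
1 divides 5011, so solutions exist.
Back-substituting, 349·(562) + 5301·(-37) = 1.
So 349·(562) ≡ 1 (mod 5301); multiply by 5011: t ≡ 2816182 (mod 5301).
Smallest nonnegative: t = 2816182 mod 5301 = 1351.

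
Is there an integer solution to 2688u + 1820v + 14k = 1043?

gcd(2688, 1820) = 28.
gcd(28, 14) = 14.
14 does not divide 1043 (remainder 7), so no integer solutions.

no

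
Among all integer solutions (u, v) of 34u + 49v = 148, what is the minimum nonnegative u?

gcd(49, 34):
  49 = 1*34 + 15
  34 = 2*15 + 4
  15 = 3*4 + 3
  4 = 1*3 + 1
  3 = 3*1
so gcd(49, 34) = 1.
1 divides 148, so solutions exist.
Back-substitute for Bézout coefficients:
  1 = 4 - 1*3
  ... = 34*(13) + 49*(-9)
Scale by 148/1 = 148: (u₀, v₀) = (1924, -1332).
General solution: u = 1924 + 49t, v = -1332 - 34t for integer t.
u ≥ 0: smallest is 1924 mod 49 = 13 (at t = -39), with v = -6.

13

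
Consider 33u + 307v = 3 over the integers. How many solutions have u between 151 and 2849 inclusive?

gcd(307, 33) = 1.
By Bézout, 33×(-93) + 307×(10) = 1.
Particular solution: (28, -3).
General solution: u = 28 + 307t, v = -3 - 33t for integer t.
151 ≤ 28 + 307t ≤ 2849 gives t ∈ [1, 9], which is 9 values.

9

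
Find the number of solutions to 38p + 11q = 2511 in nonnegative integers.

gcd(38, 11):
  38 = 3·11 + 5
  11 = 2·5 + 1
  5 = 5·1
so gcd(38, 11) = 1.
Back-substitute for Bézout coefficients:
  1 = 11 - 2·5
  ... = 38·(-2) + 11·(7)
Scale by 2511: one solution is (-5022, 17577). Reduce p mod 11: (5, 211).
General: p = 5 + 11t, q = 211 - 38t.
p ≥ 0 ⇒ t ≥ 0; q ≥ 0 ⇒ t ≤ 5. So t ∈ [0, 5]: 6 solutions.

6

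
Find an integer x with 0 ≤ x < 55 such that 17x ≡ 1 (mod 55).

13

gcd(55, 17) = 1.
By Bézout, 17·(13) + 55·(-4) = 1.
So 17·13 ≡ 1 (mod 55), and 13 mod 55 = 13.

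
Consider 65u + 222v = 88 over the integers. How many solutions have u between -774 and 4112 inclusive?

22

gcd(222, 65) = 1.
By Bézout, 65·(41) + 222·(-12) = 1.
Particular solution: (56, -16).
General solution: u = 56 + 222t, v = -16 - 65t for integer t.
-774 ≤ 56 + 222t ≤ 4112 gives t ∈ [-3, 18], which is 22 values.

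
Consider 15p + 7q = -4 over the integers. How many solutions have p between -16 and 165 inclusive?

gcd(15, 7):
  15 = 2×7 + 1
  7 = 7×1
so gcd(15, 7) = 1.
Back-substitute for Bézout coefficients:
  1 = 15 - 2×7
  ... = 15×(1) + 7×(-2)
Scale by -4: particular solution (-4, 8); reduce p mod 7: (3, -7).
General solution: p = 3 + 7t, q = -7 - 15t for integer t.
-16 ≤ 3 + 7t ≤ 165 gives t ∈ [-2, 23], which is 26 values.

26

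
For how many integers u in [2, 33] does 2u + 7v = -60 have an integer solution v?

5

gcd(7, 2):
  7 = 3·2 + 1
  2 = 2·1
so gcd(7, 2) = 1.
Back-substitute for Bézout coefficients:
  1 = 7 - 3·2
  ... = 2·(-3) + 7·(1)
Scale by -60: particular solution (180, -60); reduce u mod 7: (5, -10).
General solution: u = 5 + 7t, v = -10 - 2t for integer t.
2 ≤ 5 + 7t ≤ 33 gives t ∈ [0, 4], which is 5 values.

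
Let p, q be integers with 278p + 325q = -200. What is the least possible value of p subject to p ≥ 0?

gcd(325, 278):
  325 = 1×278 + 47
  278 = 5×47 + 43
  47 = 1×43 + 4
  43 = 10×4 + 3
  4 = 1×3 + 1
  3 = 3×1
so gcd(325, 278) = 1.
1 divides -200, so solutions exist.
Back-substitute for Bézout coefficients:
  1 = 4 - 1×3
  ... = 278×(-83) + 325×(71)
Scale by -200/1 = -200: (p₀, q₀) = (16600, -14200).
General solution: p = 16600 + 325t, q = -14200 - 278t for integer t.
p ≥ 0: smallest is 16600 mod 325 = 25 (at t = -51), with q = -22.

25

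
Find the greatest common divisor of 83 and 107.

1

gcd(107, 83):
  107 = 1·83 + 24
  83 = 3·24 + 11
  24 = 2·11 + 2
  11 = 5·2 + 1
  2 = 2·1
so gcd(107, 83) = 1.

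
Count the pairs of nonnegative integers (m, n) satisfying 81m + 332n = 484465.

gcd(332, 81) = 1  (332 = 4·81 + 8, 81 = 10·8 + 1, 8 = 8·1).
Back-substituting, 81·(41) + 332·(-10) = 1.
Scale by 484465: one solution is (19863065, -4844650). Reduce m mod 332: (169, 1418).
General: m = 169 + 332t, n = 1418 - 81t.
m ≥ 0 ⇒ t ≥ 0; n ≥ 0 ⇒ t ≤ 17. So t ∈ [0, 17]: 18 solutions.

18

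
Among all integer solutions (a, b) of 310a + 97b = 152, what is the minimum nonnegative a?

gcd(310, 97) = 1.
1 divides 152, so solutions exist.
By Bézout, 310·(46) + 97·(-147) = 1.
Scale by 152/1 = 152: (a₀, b₀) = (6992, -22344).
General solution: a = 6992 + 97t, b = -22344 - 310t for integer t.
a ≥ 0: smallest is 6992 mod 97 = 8 (at t = -72), with b = -24.

8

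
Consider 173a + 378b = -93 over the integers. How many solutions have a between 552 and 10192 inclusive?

26

gcd(378, 173):
  378 = 2·173 + 32
  173 = 5·32 + 13
  32 = 2·13 + 6
  13 = 2·6 + 1
  6 = 6·1
so gcd(378, 173) = 1.
Back-substitute for Bézout coefficients:
  1 = 13 - 2·6
  ... = 173·(59) + 378·(-27)
Scale by -93: particular solution (-5487, 2511); reduce a mod 378: (183, -84).
General solution: a = 183 + 378t, b = -84 - 173t for integer t.
552 ≤ 183 + 378t ≤ 10192 gives t ∈ [1, 26], which is 26 values.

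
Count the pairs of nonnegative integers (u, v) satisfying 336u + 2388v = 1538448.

gcd(2388, 336) = 12.
By Bézout, 336*(64) + 2388*(-9) = 12.
One solution: (87, 632).
General: u = 87 + 199t, v = 632 - 28t.
u ≥ 0 ⇒ t ≥ 0; v ≥ 0 ⇒ t ≤ 22. So t ∈ [0, 22]: 23 solutions.

23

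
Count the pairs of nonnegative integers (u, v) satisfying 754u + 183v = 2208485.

16

gcd(754, 183):
  754 = 4×183 + 22
  183 = 8×22 + 7
  22 = 3×7 + 1
  7 = 7×1
so gcd(754, 183) = 1.
Back-substitute for Bézout coefficients:
  1 = 22 - 3×7
  ... = 754×(25) + 183×(-103)
Scale by 2208485: one solution is (55212125, -227473955). Reduce u mod 183: (110, 11615).
General: u = 110 + 183t, v = 11615 - 754t.
u ≥ 0 ⇒ t ≥ 0; v ≥ 0 ⇒ t ≤ 15. So t ∈ [0, 15]: 16 solutions.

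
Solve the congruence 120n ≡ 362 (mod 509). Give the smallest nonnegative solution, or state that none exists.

gcd(509, 120) = 1.
1 divides 362, so solutions exist.
By Bézout, 120×(-123) + 509×(29) = 1.
So 120×(-123) ≡ 1 (mod 509); multiply by 362: n ≡ -44526 (mod 509).
Smallest nonnegative: n = -44526 mod 509 = 266.

266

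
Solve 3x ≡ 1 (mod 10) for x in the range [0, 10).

7

gcd(10, 3) = 1  (10 = 3*3 + 1, 3 = 3*1).
Back-substituting, 3*(-3) + 10*(1) = 1.
So 3*-3 ≡ 1 (mod 10), and -3 mod 10 = 7.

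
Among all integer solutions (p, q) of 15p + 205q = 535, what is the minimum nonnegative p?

gcd(205, 15) = 5  (205 = 13×15 + 10, 15 = 1×10 + 5, 10 = 2×5).
5 divides 535, so solutions exist.
Back-substituting, 15×(14) + 205×(-1) = 5.
Scale by 535/5 = 107: (p₀, q₀) = (1498, -107).
General solution: p = 1498 + 41t, q = -107 - 3t for integer t.
p ≥ 0: smallest is 1498 mod 41 = 22 (at t = -36), with q = 1.

22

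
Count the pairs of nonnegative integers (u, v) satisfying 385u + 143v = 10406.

gcd(385, 143):
  385 = 2*143 + 99
  143 = 1*99 + 44
  99 = 2*44 + 11
  44 = 4*11
so gcd(385, 143) = 11.
Back-substitute for Bézout coefficients:
  11 = 99 - 2*44
  ... = 385*(3) + 143*(-8)
Scale by 946: one solution is (2838, -7568). Reduce u mod 13: (4, 62).
General: u = 4 + 13t, v = 62 - 35t.
u ≥ 0 ⇒ t ≥ 0; v ≥ 0 ⇒ t ≤ 1. So t ∈ [0, 1]: 2 solutions.

2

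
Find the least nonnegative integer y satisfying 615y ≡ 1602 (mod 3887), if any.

gcd(3887, 615) = 1  (3887 = 6×615 + 197, 615 = 3×197 + 24, 197 = 8×24 + 5, 24 = 4×5 + 4, 5 = 1×4 + 1, 4 = 4×1).
1 divides 1602, so solutions exist.
Back-substituting, 615×(-809) + 3887×(128) = 1.
So 615×(-809) ≡ 1 (mod 3887); multiply by 1602: y ≡ -1296018 (mod 3887).
Smallest nonnegative: y = -1296018 mod 3887 = 2240.

2240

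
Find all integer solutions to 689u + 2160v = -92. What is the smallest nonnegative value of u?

gcd(2160, 689) = 1  (2160 = 3×689 + 93, 689 = 7×93 + 38, 93 = 2×38 + 17, 38 = 2×17 + 4, 17 = 4×4 + 1, 4 = 4×1).
1 divides -92, so solutions exist.
Back-substituting, 689×(-511) + 2160×(163) = 1.
Scale by -92/1 = -92: (u₀, v₀) = (47012, -14996).
General solution: u = 47012 + 2160t, v = -14996 - 689t for integer t.
u ≥ 0: smallest is 47012 mod 2160 = 1652 (at t = -21), with v = -527.

1652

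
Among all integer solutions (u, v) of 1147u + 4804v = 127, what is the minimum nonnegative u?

gcd(4804, 1147) = 1  (4804 = 4·1147 + 216, 1147 = 5·216 + 67, 216 = 3·67 + 15, 67 = 4·15 + 7, 15 = 2·7 + 1, 7 = 7·1).
1 divides 127, so solutions exist.
Back-substituting, 1147·(-645) + 4804·(154) = 1.
Scale by 127/1 = 127: (u₀, v₀) = (-81915, 19558).
General solution: u = -81915 + 4804t, v = 19558 - 1147t for integer t.
u ≥ 0: smallest is -81915 mod 4804 = 4557 (at t = 18), with v = -1088.

4557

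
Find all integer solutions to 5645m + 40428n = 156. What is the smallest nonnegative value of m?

39984

gcd(40428, 5645):
  40428 = 7×5645 + 913
  5645 = 6×913 + 167
  913 = 5×167 + 78
  167 = 2×78 + 11
  78 = 7×11 + 1
  11 = 11×1
so gcd(40428, 5645) = 1.
1 divides 156, so solutions exist.
Back-substitute for Bézout coefficients:
  1 = 78 - 7×11
  ... = 5645×(-3631) + 40428×(507)
Scale by 156/1 = 156: (m₀, n₀) = (-566436, 79092).
General solution: m = -566436 + 40428t, n = 79092 - 5645t for integer t.
m ≥ 0: smallest is -566436 mod 40428 = 39984 (at t = 15), with n = -5583.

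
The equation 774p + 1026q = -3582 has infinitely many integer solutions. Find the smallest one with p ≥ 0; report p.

gcd(1026, 774) = 18  (1026 = 1*774 + 252, 774 = 3*252 + 18, 252 = 14*18).
18 divides -3582, so solutions exist.
Back-substituting, 774*(4) + 1026*(-3) = 18.
Scale by -3582/18 = -199: (p₀, q₀) = (-796, 597).
General solution: p = -796 + 57t, q = 597 - 43t for integer t.
p ≥ 0: smallest is -796 mod 57 = 2 (at t = 14), with q = -5.

2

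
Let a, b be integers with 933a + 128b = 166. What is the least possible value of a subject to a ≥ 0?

gcd(933, 128):
  933 = 7·128 + 37
  128 = 3·37 + 17
  37 = 2·17 + 3
  17 = 5·3 + 2
  3 = 1·2 + 1
  2 = 2·1
so gcd(933, 128) = 1.
1 divides 166, so solutions exist.
Back-substitute for Bézout coefficients:
  1 = 3 - 1·2
  ... = 933·(45) + 128·(-328)
Scale by 166/1 = 166: (a₀, b₀) = (7470, -54448).
General solution: a = 7470 + 128t, b = -54448 - 933t for integer t.
a ≥ 0: smallest is 7470 mod 128 = 46 (at t = -58), with b = -334.

46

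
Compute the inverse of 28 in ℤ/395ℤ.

gcd(395, 28) = 1  (395 = 14×28 + 3, 28 = 9×3 + 1, 3 = 3×1).
Back-substituting, 28×(127) + 395×(-9) = 1.
So 28×127 ≡ 1 (mod 395), and 127 mod 395 = 127.

127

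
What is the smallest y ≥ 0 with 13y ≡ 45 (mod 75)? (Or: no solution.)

15

gcd(75, 13):
  75 = 5*13 + 10
  13 = 1*10 + 3
  10 = 3*3 + 1
  3 = 3*1
so gcd(75, 13) = 1.
1 divides 45, so solutions exist.
Back-substitute for Bézout coefficients:
  1 = 10 - 3*3
  ... = 13*(-23) + 75*(4)
So 13*(-23) ≡ 1 (mod 75); multiply by 45: y ≡ -1035 (mod 75).
Smallest nonnegative: y = -1035 mod 75 = 15.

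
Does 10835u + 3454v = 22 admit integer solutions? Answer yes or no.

yes

gcd(10835, 3454):
  10835 = 3×3454 + 473
  3454 = 7×473 + 143
  473 = 3×143 + 44
  143 = 3×44 + 11
  44 = 4×11
so gcd(10835, 3454) = 11.
11 divides 22, so integer solutions exist.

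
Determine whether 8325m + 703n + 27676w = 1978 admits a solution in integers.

no

gcd(8325, 703):
  8325 = 11*703 + 592
  703 = 1*592 + 111
  592 = 5*111 + 37
  111 = 3*37
so gcd(8325, 703) = 37.
gcd(37, 27676) = 37.
37 does not divide 1978 (remainder 17), so no integer solutions.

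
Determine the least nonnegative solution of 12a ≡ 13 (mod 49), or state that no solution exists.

46

gcd(49, 12):
  49 = 4×12 + 1
  12 = 12×1
so gcd(49, 12) = 1.
1 divides 13, so solutions exist.
Back-substitute for Bézout coefficients:
  1 = 49 - 4×12
  ... = 12×(-4) + 49×(1)
So 12×(-4) ≡ 1 (mod 49); multiply by 13: a ≡ -52 (mod 49).
Smallest nonnegative: a = -52 mod 49 = 46.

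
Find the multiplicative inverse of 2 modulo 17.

gcd(17, 2) = 1.
By Bézout, 2·(-8) + 17·(1) = 1.
So 2·-8 ≡ 1 (mod 17), and -8 mod 17 = 9.

9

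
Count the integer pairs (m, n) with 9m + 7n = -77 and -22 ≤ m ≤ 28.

gcd(9, 7):
  9 = 1×7 + 2
  7 = 3×2 + 1
  2 = 2×1
so gcd(9, 7) = 1.
Back-substitute for Bézout coefficients:
  1 = 7 - 3×2
  ... = 9×(-3) + 7×(4)
Scale by -77: particular solution (231, -308); reduce m mod 7: (0, -11).
General solution: m = 0 + 7t, n = -11 - 9t for integer t.
-22 ≤ 0 + 7t ≤ 28 gives t ∈ [-3, 4], which is 8 values.

8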